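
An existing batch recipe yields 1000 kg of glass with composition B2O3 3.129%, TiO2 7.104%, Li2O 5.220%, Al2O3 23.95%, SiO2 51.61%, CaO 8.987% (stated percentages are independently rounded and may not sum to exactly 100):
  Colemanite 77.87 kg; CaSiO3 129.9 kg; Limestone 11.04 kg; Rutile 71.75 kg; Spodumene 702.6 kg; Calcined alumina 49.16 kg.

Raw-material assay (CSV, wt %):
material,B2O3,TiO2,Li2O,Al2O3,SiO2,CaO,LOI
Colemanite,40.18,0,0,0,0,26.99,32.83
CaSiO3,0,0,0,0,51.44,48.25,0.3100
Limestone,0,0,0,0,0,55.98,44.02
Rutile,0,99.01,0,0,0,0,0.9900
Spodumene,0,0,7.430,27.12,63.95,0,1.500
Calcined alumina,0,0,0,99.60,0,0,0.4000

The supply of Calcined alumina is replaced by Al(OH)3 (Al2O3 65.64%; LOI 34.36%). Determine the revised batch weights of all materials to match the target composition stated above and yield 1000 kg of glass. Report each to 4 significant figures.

Mid-chain values are displayed rounded to 4 significant digits on the page; each numeric step carries exact precision at all times — exactly one rounding lands on each reported number. All derived quantities, which include the totals, the six compositions, yield, net glass mass, ignition loss, are recomputed at full precision, as written in problem or answer, using the weight values per 1000 kg of glass.
Target masses of each oxide per 1000 kg glass:
  B2O3: 3.129% × 1000 = 31.29 kg
  TiO2: 7.104% × 1000 = 71.04 kg
  Li2O: 5.220% × 1000 = 52.20 kg
  Al2O3: 23.95% × 1000 = 239.5 kg
  SiO2: 51.61% × 1000 = 516.1 kg
  CaO: 8.987% × 1000 = 89.87 kg
Sums-versus-targets review working from each reported weight, at the basis given (delivered sums recover each target once rounding is allowed for):
  B2O3: 77.87·0.4018 = 31.29 kg (target 31.29 kg)
  TiO2: 71.75·0.9901 = 71.04 kg (target 71.04 kg)
  Li2O: 702.6·0.07430 = 52.20 kg (target 52.20 kg)
  Al2O3: 702.6·0.2712 + 74.60·0.6564 = 239.5 kg (target 239.5 kg)
  SiO2: 129.9·0.5144 + 702.6·0.6395 = 516.1 kg (target 516.1 kg)
  CaO: 77.87·0.2699 + 129.9·0.4825 + 11.04·0.5598 = 89.87 kg (target 89.87 kg)
Auditing the glass mass value: net batch after ignition = 1000 kg (the Σ of target masses is 1000 kg; stated basis 1000 kg — gaps are rounding artifacts).
Adding the batch up: Σ batch = 1068 kg; ignition loss, Σ(batch × LOI) = 67.71 kg; yield: glass divided by total = 93.66%.

Revised batch per 1000 kg glass:
  Colemanite: 77.87 kg
  CaSiO3: 129.9 kg
  Limestone: 11.04 kg
  Rutile: 71.75 kg
  Spodumene: 702.6 kg
  Al(OH)3: 74.60 kg
Total batch = 1068 kg; LOI loss = 67.71 kg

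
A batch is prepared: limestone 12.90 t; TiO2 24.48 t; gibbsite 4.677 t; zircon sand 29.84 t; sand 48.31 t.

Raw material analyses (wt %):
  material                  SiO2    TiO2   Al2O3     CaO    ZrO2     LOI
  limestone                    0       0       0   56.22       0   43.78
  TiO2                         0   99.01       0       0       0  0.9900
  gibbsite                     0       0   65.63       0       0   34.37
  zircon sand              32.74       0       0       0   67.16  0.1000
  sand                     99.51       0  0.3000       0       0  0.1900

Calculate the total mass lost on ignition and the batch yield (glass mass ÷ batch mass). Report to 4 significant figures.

LOI loss = 7.619 t; glass = 112.6 t; yield = 93.66%

Every computation maintains full precision all the way through — values along the way are displayed with 4-significant-figure rounding across the worked steps. Each reported result carries a single rounding; all derived quantities (ignition loss, totals, net glass mass, the five compositions, yield) are recomputed starting from the weights per 112.6 t of glass in full float precision as given in the question or the answer.
Ignition loss by material:
  limestone: 12.90 × 0.4378 = 5.648 t
  TiO2: 24.48 × 0.009900 = 0.2424 t
  gibbsite: 4.677 × 0.3437 = 1.607 t
  zircon sand: 29.84 × 0.001000 = 0.02984 t
  sand: 48.31 × 0.001900 = 0.09179 t
Total LOI = 7.619 t
Glass = batch − LOI = 120.2 − 7.619 = 112.6 t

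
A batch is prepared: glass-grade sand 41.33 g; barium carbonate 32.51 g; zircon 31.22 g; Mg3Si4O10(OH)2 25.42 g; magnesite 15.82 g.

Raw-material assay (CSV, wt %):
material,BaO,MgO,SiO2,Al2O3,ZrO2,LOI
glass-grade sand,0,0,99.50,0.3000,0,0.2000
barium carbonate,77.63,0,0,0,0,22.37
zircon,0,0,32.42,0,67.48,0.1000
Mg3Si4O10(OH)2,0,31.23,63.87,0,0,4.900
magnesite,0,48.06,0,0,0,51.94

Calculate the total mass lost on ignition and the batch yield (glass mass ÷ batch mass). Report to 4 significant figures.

Mid-chain values are displayed, rounded to four significant figures, within the worked lines. All internal work carries full float precision through every step; a single rounding completes each reported figure — all derived quantities are recomputed from the batch weights for 129.5 g of glass at full precision (net glass mass, totals, yield, ignition loss, five oxide percentages), as given in the problem or the answer.
Material-by-material LOI:
  glass-grade sand: 41.33 × 0.002000 = 0.08266 g
  barium carbonate: 32.51 × 0.2237 = 7.272 g
  zircon: 31.22 × 0.001000 = 0.03122 g
  Mg3Si4O10(OH)2: 25.42 × 0.04900 = 1.246 g
  magnesite: 15.82 × 0.5194 = 8.217 g
Total LOI = 16.85 g
Glass = batch − LOI = 146.3 − 16.85 = 129.5 g

LOI loss = 16.85 g; glass = 129.5 g; yield = 88.48%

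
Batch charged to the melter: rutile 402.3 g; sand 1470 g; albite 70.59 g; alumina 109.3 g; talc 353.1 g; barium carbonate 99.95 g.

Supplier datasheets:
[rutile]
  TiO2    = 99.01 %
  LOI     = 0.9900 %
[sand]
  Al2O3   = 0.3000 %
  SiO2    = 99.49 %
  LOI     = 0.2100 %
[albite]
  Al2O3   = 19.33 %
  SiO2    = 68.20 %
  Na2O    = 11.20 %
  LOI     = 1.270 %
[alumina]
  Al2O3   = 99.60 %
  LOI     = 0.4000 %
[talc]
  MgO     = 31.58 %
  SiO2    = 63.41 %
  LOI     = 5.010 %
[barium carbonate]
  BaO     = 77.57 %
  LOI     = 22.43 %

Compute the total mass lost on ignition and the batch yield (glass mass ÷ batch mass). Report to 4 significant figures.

Values along the way are printed, rounded to 4 significant figures, as written. Each numeric step carries exact precision all the way through. Each reported number carries a single rounding — derived quantities are re-derived in full precision (ignition loss, the six compositions, the yield, the totals, glass mass) from the batch weights per 2457 g of glass as given in the problem or the answer.
LOI of each material in turn:
  rutile: 402.3 × 0.009900 = 3.983 g
  sand: 1470 × 0.002100 = 3.087 g
  albite: 70.59 × 0.01270 = 0.8965 g
  alumina: 109.3 × 0.004000 = 0.4372 g
  talc: 353.1 × 0.05010 = 17.69 g
  barium carbonate: 99.95 × 0.2243 = 22.42 g
Total LOI = 48.51 g
Glass = batch − LOI = 2505 − 48.51 = 2457 g

LOI loss = 48.51 g; glass = 2457 g; yield = 98.06%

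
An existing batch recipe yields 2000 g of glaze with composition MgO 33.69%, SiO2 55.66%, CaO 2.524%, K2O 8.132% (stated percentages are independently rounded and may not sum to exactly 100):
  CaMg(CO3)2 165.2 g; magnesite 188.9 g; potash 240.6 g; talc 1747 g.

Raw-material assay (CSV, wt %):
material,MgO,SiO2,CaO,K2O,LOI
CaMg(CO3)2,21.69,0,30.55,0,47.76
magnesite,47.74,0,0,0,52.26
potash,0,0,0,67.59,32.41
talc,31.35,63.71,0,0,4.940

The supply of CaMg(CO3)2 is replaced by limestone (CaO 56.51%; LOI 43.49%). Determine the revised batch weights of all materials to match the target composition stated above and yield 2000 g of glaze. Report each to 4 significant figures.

Intermediates appear (rounded to four significant figures) alongside each step — all internal work carries full precision throughout — a single rounding completes each reported number; derived quantities, which include the yield, ignition loss, glass mass, four oxide percentages, totals, are rebuilt at full precision, as given in the problem or answer text, starting from the weights on 2000 g of glass.
Oxide mass targets, per 2000 g glaze:
  MgO: 33.69% × 2000 = 673.8 g
  SiO2: 55.66% × 2000 = 1113 g
  CaO: 2.524% × 2000 = 50.48 g
  K2O: 8.132% × 2000 = 162.6 g
Oxide-by-oxide audit from the weights as reported, at the basis given (every target is met by its sum within answer rounding):
  MgO: 264.0·0.4774 + 1747·0.3135 = 673.7 g (target 673.8 g)
  SiO2: 1747·0.6371 = 1113 g (target 1113 g)
  CaO: 89.33·0.5651 = 50.48 g (target 50.48 g)
  K2O: 240.6·0.6759 = 162.6 g (target 162.6 g)
Mass balance on the glass: batch Σ − ignition loss = 2000 g (per-oxide target masses sum to 2000 g; stated basis 2000 g — any gap is answer rounding).
Total batch = Σ batch = 2341 g; ignition loss, Σ(batch × LOI) = 341.1 g; the yield ratio, glass ÷ batch: 85.43%.

Revised batch per 2000 g glaze:
  limestone: 89.33 g
  magnesite: 264.0 g
  potash: 240.6 g
  talc: 1747 g
Total batch = 2341 g; LOI loss = 341.1 g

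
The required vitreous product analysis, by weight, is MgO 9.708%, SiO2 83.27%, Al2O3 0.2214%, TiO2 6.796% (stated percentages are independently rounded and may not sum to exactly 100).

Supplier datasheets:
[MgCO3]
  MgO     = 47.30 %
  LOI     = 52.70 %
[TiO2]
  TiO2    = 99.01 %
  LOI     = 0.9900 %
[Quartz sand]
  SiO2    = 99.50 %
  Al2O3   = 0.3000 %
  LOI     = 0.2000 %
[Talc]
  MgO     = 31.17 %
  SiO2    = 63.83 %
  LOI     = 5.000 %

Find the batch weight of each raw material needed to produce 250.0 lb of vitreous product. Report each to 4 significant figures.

All arithmetic runs at full precision through every step. Intermediates are displayed rounded to four significant figures within the worked lines. Exactly one rounding lands on each reported number — the derived quantities are rebuilt at full precision (the yield, ignition loss, four oxide percentages, glass mass, the totals) from the batch weights at 250.0 lb of glass, precisely as stated by question or answer.
Per-oxide target masses for 250.0 lb vitreous product:
  MgO: 9.708% × 250.0 = 24.27 lb
  SiO2: 83.27% × 250.0 = 208.2 lb
  Al2O3: 0.2214% × 250.0 = 0.5535 lb
  TiO2: 6.796% × 250.0 = 16.99 lb
Verifying the oxide balance given the weights on record, against the basis in use (every target is met by its sum net of answer rounding effects):
  MgO: 25.92·0.4730 + 38.54·0.3117 = 24.27 lb (target 24.27 lb)
  SiO2: 184.5·0.9950 + 38.54·0.6383 = 208.2 lb (target 208.2 lb)
  Al2O3: 184.5·0.003000 = 0.5535 lb (target 0.5535 lb)
  TiO2: 17.16·0.9901 = 16.99 lb (target 16.99 lb)
Consistency of the glass mass: net batch after ignition = 250.0 lb (oxide target masses add up to 250.0 lb; stated basis 250.0 lb — gaps are rounding artifacts).
Adding the batch up: Σ batch = 266.1 lb; the LOI term Σ batch·LOI equals 16.13 lb; yield = glass ÷ total batch = 93.94%.

Batch per 250.0 lb vitreous product:
  MgCO3: 25.92 lb
  TiO2: 17.16 lb
  Quartz sand: 184.5 lb
  Talc: 38.54 lb
Total batch = 266.1 lb; LOI loss = 16.13 lb; yield = 93.94%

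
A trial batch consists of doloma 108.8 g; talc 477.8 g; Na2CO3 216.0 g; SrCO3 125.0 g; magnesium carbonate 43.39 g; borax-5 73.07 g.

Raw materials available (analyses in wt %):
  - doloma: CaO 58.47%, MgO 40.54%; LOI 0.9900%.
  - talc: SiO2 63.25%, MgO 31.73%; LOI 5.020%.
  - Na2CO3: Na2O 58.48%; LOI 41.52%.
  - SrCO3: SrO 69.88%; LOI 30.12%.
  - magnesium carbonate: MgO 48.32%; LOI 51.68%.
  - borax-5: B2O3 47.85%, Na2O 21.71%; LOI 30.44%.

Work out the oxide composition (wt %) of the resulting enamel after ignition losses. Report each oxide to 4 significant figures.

The intermediate values are printed (rounded to four significant digits) as written. All arithmetic runs at full precision at each step. A single rounding completes every reported value — the derived quantities (net glass mass, totals, six oxide percentages, ignition loss, the yield) are rebuilt using the weight values per 847.0 g of glass at exact precision exactly as shown in the problem or answer text.
Delivered oxide masses:
  B2O3: 73.07·0.4785 = 34.96 g
  Na2O: 216.0·0.5848 + 73.07·0.2171 = 142.2 g
  SiO2: 477.8·0.6325 = 302.2 g
  SrO: 125.0·0.6988 = 87.35 g
  CaO: 108.8·0.5847 = 63.62 g
  MgO: 108.8·0.4054 + 477.8·0.3173 + 43.39·0.4832 = 216.7 g
LOI: 108.8·0.009900 + 477.8·0.05020 + 216.0·0.4152 + 125.0·0.3012 + 43.39·0.5168 + 73.07·0.3044 = 197.1 g
The glass mass, total less LOI, = 1044 − 197.1 = 847.0 g (equal to the oxide-mass sum)
wt % = 100 × oxide mass / glass mass

Glass mass = 847.0 g (batch 1044 − LOI 197.1).
Composition: B2O3 4.128%, Na2O 16.79%, SiO2 35.68%, SrO 10.31%, CaO 7.511%, MgO 25.58%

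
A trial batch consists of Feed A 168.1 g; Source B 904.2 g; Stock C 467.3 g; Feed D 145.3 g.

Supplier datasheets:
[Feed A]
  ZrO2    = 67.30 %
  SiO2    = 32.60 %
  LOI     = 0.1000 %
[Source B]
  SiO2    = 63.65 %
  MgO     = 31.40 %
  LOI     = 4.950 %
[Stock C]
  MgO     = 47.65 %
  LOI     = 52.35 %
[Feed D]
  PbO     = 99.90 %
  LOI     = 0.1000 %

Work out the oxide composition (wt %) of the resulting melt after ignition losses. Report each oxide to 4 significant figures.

Glass mass = 1395 g (batch 1685 − LOI 289.7).
Composition: PbO 10.40%, ZrO2 8.109%, SiO2 45.18%, MgO 36.31%

In-progress results are printed rounded to four significant figures at each printed step — all internal work holds full float precision from start to finish; each reported value takes exactly one rounding. Derived quantities, which include the yield, the totals, four oxide percentages, ignition loss, net glass mass, are recomputed in exact precision, precisely as stated by the problem or answer text, from the batch weights for 1395 g of glass.
What the batch supplies per oxide:
  PbO: 145.3·0.9990 = 145.2 g
  ZrO2: 168.1·0.6730 = 113.1 g
  SiO2: 168.1·0.3260 + 904.2·0.6365 = 630.3 g
  MgO: 904.2·0.3140 + 467.3·0.4765 = 506.6 g
LOI: 168.1·0.001000 + 904.2·0.04950 + 467.3·0.5235 + 145.3·0.001000 = 289.7 g
batch − LOI leaves glass = 1685 − 289.7 = 1395 g (the oxide masses sum to this)
percent by weight: oxide/glass ×100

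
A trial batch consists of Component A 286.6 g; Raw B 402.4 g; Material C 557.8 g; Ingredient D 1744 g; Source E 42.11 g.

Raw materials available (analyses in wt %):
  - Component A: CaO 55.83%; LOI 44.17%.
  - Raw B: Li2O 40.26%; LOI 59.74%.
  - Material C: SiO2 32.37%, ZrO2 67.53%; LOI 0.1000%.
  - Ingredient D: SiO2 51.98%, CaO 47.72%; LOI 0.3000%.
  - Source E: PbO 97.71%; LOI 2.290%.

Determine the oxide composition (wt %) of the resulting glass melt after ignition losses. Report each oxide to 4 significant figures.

Glass mass = 2659 g (batch 3033 − LOI 373.7).
Composition: SiO2 40.88%, ZrO2 14.17%, CaO 37.31%, Li2O 6.092%, PbO 1.547%

In-progress results are shown, with 4-significant-digit rounding, between the steps. The working math keeps full precision from first step to last. Every reported number is rounded once only; all derived quantities (LOI, glass mass, five oxide percentages, the totals, yield) are re-derived in full precision from the batch weights at 2659 g of glass, as written in the problem or answer text.
What the batch supplies per oxide:
  SiO2: 557.8·0.3237 + 1744·0.5198 = 1087 g
  ZrO2: 557.8·0.6753 = 376.7 g
  CaO: 286.6·0.5583 + 1744·0.4772 = 992.2 g
  Li2O: 402.4·0.4026 = 162.0 g
  PbO: 42.11·0.9771 = 41.15 g
LOI: 286.6·0.4417 + 402.4·0.5974 + 557.8·0.001000 + 1744·0.003000 + 42.11·0.02290 = 373.7 g
Net of LOI, the glass mass = 3033 − 373.7 = 2659 g (consistent with Σ oxide mass)
each wt % is 100 × oxide ÷ glass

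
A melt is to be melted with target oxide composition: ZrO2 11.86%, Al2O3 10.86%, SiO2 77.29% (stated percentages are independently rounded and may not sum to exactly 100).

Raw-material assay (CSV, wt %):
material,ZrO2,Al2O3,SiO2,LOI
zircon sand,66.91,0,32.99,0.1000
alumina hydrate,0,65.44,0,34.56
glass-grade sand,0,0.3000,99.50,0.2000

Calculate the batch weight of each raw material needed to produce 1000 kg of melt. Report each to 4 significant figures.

Intermediates appear rounded to 4 significant figures between the steps. Each numeric step maintains full float precision in all steps; exactly one rounding is applied to every reported value; derived quantities are recomputed at exact precision (three oxide percentages, the yield, the totals, ignition loss, glass mass) from the batch weights on 1000 kg of glass, as written in problem or answer.
Oxide mass targets, per 1000 kg melt:
  ZrO2: 11.86% × 1000 = 118.6 kg
  Al2O3: 10.86% × 1000 = 108.6 kg
  SiO2: 77.29% × 1000 = 772.9 kg
Verifying the oxide balance from the weights as reported, for the quoted basis mass (every target is met by its sum up to rounding of the answer):
  ZrO2: 177.3·0.6691 = 118.6 kg (target 118.6 kg)
  Al2O3: 162.7·0.6544 + 718.0·0.003000 = 108.6 kg (target 108.6 kg)
  SiO2: 177.3·0.3299 + 718.0·0.9950 = 772.9 kg (target 772.9 kg)
Glass-mass bookkeeping: Σ batch − LOI loss = 1000 kg (oxide target masses add up to 1000 kg; basis as stated: 1000 kg — gaps are rounding artifacts).
Whole-batch sum: Σ batch = 1058 kg; the LOI term Σ batch·LOI equals 57.84 kg; yield: glass divided by total = 94.53%.

Batch per 1000 kg melt:
  zircon sand: 177.3 kg
  alumina hydrate: 162.7 kg
  glass-grade sand: 718.0 kg
Total batch = 1058 kg; LOI loss = 57.84 kg; yield = 94.53%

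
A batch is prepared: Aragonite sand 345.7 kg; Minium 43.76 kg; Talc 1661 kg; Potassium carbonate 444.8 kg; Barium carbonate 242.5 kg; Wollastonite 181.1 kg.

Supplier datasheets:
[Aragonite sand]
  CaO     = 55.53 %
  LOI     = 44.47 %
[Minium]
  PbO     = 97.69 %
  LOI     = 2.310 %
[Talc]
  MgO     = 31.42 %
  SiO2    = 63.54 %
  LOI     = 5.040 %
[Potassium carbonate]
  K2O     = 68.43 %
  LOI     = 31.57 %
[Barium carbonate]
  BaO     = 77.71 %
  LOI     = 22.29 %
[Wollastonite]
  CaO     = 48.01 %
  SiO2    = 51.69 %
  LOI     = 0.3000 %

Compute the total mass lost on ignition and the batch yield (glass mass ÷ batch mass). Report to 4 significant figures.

In-progress results are shown (rounded to four significant digits) as written. All internal work maintains exact precision at each step. A single rounding finalizes each reported result — the derived quantities (the six compositions, glass mass, the totals, LOI, the yield) are re-derived in full float precision using the weight values for 2485 kg of glass exactly as shown in the problem or the answer.
Loss on ignition, line by line:
  Aragonite sand: 345.7 × 0.4447 = 153.7 kg
  Minium: 43.76 × 0.02310 = 1.011 kg
  Talc: 1661 × 0.05040 = 83.71 kg
  Potassium carbonate: 444.8 × 0.3157 = 140.4 kg
  Barium carbonate: 242.5 × 0.2229 = 54.05 kg
  Wollastonite: 181.1 × 0.003000 = 0.5433 kg
Total LOI = 433.5 kg
Glass = batch − LOI = 2919 − 433.5 = 2485 kg

LOI loss = 433.5 kg; glass = 2485 kg; yield = 85.15%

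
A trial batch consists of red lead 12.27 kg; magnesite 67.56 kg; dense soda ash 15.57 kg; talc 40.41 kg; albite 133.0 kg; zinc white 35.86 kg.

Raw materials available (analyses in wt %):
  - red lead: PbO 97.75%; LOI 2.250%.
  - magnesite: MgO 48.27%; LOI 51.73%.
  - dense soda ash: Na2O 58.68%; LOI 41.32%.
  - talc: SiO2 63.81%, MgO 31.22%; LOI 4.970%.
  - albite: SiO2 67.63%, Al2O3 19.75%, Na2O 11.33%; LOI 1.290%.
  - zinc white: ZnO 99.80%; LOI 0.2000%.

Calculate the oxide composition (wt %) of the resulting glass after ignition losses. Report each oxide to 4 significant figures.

Glass mass = 259.2 kg (batch 304.7 − LOI 45.45).
Composition: SiO2 44.65%, MgO 17.45%, ZnO 13.81%, PbO 4.627%, Al2O3 10.13%, Na2O 9.338%

The whole derivation carries exact precision all the way through; the intermediate values are displayed, with 4-significant-figure rounding, as written; a single rounding produces every reported number. Derived quantities are recomputed in full precision (ignition loss, the six compositions, the yield, the totals, glass mass) from the weighed amounts at 259.2 kg of glass as given in the problem or answer text.
Per-oxide mass from batch:
  SiO2: 40.41·0.6381 + 133.0·0.6763 = 115.7 kg
  MgO: 67.56·0.4827 + 40.41·0.3122 = 45.23 kg
  ZnO: 35.86·0.9980 = 35.79 kg
  PbO: 12.27·0.9775 = 11.99 kg
  Al2O3: 133.0·0.1975 = 26.27 kg
  Na2O: 15.57·0.5868 + 133.0·0.1133 = 24.21 kg
LOI: 12.27·0.02250 + 67.56·0.5173 + 15.57·0.4132 + 40.41·0.04970 + 133.0·0.01290 + 35.86·0.002000 = 45.45 kg
Glass mass = batch − LOI = 304.7 − 45.45 = 259.2 kg (matching Σ of the oxides)
percent by weight: oxide/glass ×100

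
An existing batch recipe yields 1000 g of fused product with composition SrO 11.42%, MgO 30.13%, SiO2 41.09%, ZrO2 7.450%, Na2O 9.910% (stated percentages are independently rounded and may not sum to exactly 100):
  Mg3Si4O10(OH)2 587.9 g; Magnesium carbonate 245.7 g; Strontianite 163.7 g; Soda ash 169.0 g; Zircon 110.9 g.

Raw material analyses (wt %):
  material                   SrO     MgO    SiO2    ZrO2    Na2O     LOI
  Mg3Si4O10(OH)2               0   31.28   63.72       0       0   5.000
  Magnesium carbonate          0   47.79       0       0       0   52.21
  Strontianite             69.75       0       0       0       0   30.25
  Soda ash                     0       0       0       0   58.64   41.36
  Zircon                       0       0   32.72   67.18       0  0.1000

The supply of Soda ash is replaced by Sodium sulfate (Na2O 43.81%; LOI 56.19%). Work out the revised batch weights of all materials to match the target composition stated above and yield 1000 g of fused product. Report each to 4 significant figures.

Revised batch per 1000 g fused product:
  Mg3Si4O10(OH)2: 587.9 g
  Magnesium carbonate: 245.7 g
  Strontianite: 163.7 g
  Sodium sulfate: 226.2 g
  Zircon: 110.9 g
Total batch = 1334 g; LOI loss = 334.4 g

Working values are printed, rounded to four significant digits, across the worked steps. All arithmetic holds full precision in all steps; a single rounding produces every reported value — the derived quantities, which include ignition loss, net glass mass, totals, the yield, five oxide percentages, are rebuilt at full float precision, as given in question or answer, using the weight values for 1000 g of glass.
Oxide-by-oxide targets in 1000 g fused product:
  SrO: 11.42% × 1000 = 114.2 g
  MgO: 30.13% × 1000 = 301.3 g
  SiO2: 41.09% × 1000 = 410.9 g
  ZrO2: 7.450% × 1000 = 74.50 g
  Na2O: 9.910% × 1000 = 99.10 g
Mass-balance tally per oxide on the weights just shown, at the basis given (sum by sum, the targets are met exact up to rounding of places):
  SrO: 163.7·0.6975 = 114.2 g (target 114.2 g)
  MgO: 587.9·0.3128 + 245.7·0.4779 = 301.3 g (target 301.3 g)
  SiO2: 587.9·0.6372 + 110.9·0.3272 = 410.9 g (target 410.9 g)
  ZrO2: 110.9·0.6718 = 74.50 g (target 74.50 g)
  Na2O: 226.2·0.4381 = 99.10 g (target 99.10 g)
The glass-mass cross-check: batch Σ − ignition loss = 1000 g (the targets, summed, come to 1000 g; basis as stated: 1000 g — deltas are rounding alone).
Batch total: Σ batch = 1334 g; the LOI term Σ batch·LOI equals 334.4 g; glass ÷ batch gives a yield of 74.94%.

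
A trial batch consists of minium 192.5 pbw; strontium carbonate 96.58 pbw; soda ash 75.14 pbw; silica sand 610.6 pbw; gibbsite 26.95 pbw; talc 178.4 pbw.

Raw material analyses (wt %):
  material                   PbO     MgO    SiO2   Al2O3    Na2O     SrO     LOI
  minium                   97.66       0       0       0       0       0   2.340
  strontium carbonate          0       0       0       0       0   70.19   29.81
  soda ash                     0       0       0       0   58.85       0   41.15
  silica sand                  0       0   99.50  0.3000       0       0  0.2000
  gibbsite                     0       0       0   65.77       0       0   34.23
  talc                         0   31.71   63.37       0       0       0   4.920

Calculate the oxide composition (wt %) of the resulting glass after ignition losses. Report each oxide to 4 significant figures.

Each numeric step carries full precision in all steps. Working values are displayed rounded to 4 significant figures at each printed step; a single rounding finalizes every reported result — all derived quantities (ignition loss, the totals, net glass mass, six oxide percentages, the yield) are rebuilt using the weight values at 1097 pbw of glass in full float precision as set out in problem or answer.
What the batch supplies per oxide:
  PbO: 192.5·0.9766 = 188.0 pbw
  MgO: 178.4·0.3171 = 56.57 pbw
  SiO2: 610.6·0.9950 + 178.4·0.6337 = 720.6 pbw
  Al2O3: 610.6·0.003000 + 26.95·0.6577 = 19.56 pbw
  Na2O: 75.14·0.5885 = 44.22 pbw
  SrO: 96.58·0.7019 = 67.79 pbw
LOI: 192.5·0.02340 + 96.58·0.2981 + 75.14·0.4115 + 610.6·0.002000 + 26.95·0.3423 + 178.4·0.04920 = 83.44 pbw
batch − LOI leaves glass = 1180 − 83.44 = 1097 pbw (= the summed oxide contributions)
oxide / glass × 100 gives the wt %

Glass mass = 1097 pbw (batch 1180 − LOI 83.44).
Composition: PbO 17.14%, MgO 5.158%, SiO2 65.70%, Al2O3 1.783%, Na2O 4.032%, SrO 6.181%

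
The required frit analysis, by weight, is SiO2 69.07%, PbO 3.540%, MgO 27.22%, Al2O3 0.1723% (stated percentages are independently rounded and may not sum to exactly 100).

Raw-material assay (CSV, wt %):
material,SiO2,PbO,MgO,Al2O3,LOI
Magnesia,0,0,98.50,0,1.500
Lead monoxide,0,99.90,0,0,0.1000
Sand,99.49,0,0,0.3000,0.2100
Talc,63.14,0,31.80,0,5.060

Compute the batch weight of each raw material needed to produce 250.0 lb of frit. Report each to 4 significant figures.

Batch per 250.0 lb frit:
  Magnesia: 53.84 lb
  Lead monoxide: 8.859 lb
  Sand: 143.6 lb
  Talc: 47.23 lb
Total batch = 253.5 lb; LOI loss = 3.508 lb; yield = 98.62%

All internal work keeps full float precision end to end. Working values appear, rounded to four significant digits, in the working. A single rounding yields every reported number. Derived quantities (glass mass, the totals, four oxide percentages, ignition loss, the yield) are carried in full float precision using the weight values at 250.0 lb of glass, exactly as printed in question or answer.
Oxide mass targets, per 250.0 lb frit:
  SiO2: 69.07% × 250.0 = 172.7 lb
  PbO: 3.540% × 250.0 = 8.850 lb
  MgO: 27.22% × 250.0 = 68.05 lb
  Al2O3: 0.1723% × 250.0 = 0.4308 lb
Balance tally, oxide-wise, working from each reported weight, against the basis in use (sums match the target masses once rounding is allowed for):
  SiO2: 143.6·0.9949 + 47.23·0.6314 = 172.7 lb (target 172.7 lb)
  PbO: 8.859·0.9990 = 8.850 lb (target 8.850 lb)
  MgO: 53.84·0.9850 + 47.23·0.3180 = 68.05 lb (target 68.05 lb)
  Al2O3: 143.6·0.003000 = 0.4308 lb (target 0.4308 lb)
Glass-mass sanity pass: Σ batch − LOI loss = 250.0 lb (targets for the oxides total 250.0 lb; stated basis 250.0 lb — a pure rounding effect).
Batch grand total — Σ batch = 253.5 lb; LOI loss = Σ batch·LOI = 3.508 lb; yield, glass over the total, = 98.62%.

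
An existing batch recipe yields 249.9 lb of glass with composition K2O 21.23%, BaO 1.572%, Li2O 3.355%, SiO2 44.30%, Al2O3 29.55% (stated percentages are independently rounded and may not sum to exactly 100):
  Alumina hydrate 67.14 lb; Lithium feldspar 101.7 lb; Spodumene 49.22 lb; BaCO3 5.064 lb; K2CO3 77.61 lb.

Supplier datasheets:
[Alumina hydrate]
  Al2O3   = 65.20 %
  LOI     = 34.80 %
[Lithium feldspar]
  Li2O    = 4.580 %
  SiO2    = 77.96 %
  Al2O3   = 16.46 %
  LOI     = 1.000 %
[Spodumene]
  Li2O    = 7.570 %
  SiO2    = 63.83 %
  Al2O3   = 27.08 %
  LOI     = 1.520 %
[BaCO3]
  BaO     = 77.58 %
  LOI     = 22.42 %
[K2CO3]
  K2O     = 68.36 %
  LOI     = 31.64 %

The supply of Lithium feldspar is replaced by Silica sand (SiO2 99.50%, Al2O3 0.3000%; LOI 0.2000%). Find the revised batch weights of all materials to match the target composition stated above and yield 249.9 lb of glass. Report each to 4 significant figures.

The intermediate values are displayed rounded to 4 significant digits within the worked lines; each numeric step maintains full float precision from start to finish; a single rounding yields each reported figure; the derived quantities are computed starting from the weights for 249.9 lb of glass in exact precision (ignition loss, glass mass, totals, the five compositions, yield) exactly as printed in the problem or answer text.
The oxide mass targets at 249.9 lb glass:
  K2O: 21.23% × 249.9 = 53.05 lb
  BaO: 1.572% × 249.9 = 3.928 lb
  Li2O: 3.355% × 249.9 = 8.384 lb
  SiO2: 44.30% × 249.9 = 110.7 lb
  Al2O3: 29.55% × 249.9 = 73.85 lb
Checking each oxide sum with the batch weights as given, under the basis named above (every target is met by its sum given rounding of the digits):
  K2O: 77.61·0.6836 = 53.05 lb (target 53.05 lb)
  BaO: 5.064·0.7758 = 3.929 lb (target 3.928 lb)
  Li2O: 110.8·0.07570 = 8.388 lb (target 8.384 lb)
  SiO2: 40.21·0.9950 + 110.8·0.6383 = 110.7 lb (target 110.7 lb)
  Al2O3: 67.07·0.6520 + 40.21·0.003000 + 110.8·0.2708 = 73.85 lb (target 73.85 lb)
Auditing the glass mass value: batch Σ − ignition loss = 250.0 lb (targets for the oxides total 249.9 lb; with the basis standing at 249.9 lb — differing by rounding only).
Total batch = Σ batch = 300.8 lb; Σ batch·LOI gives LOI loss = 50.80 lb; yield, glass over the total, = 83.11%.

Revised batch per 249.9 lb glass:
  Alumina hydrate: 67.07 lb
  Silica sand: 40.21 lb
  Spodumene: 110.8 lb
  BaCO3: 5.064 lb
  K2CO3: 77.61 lb
Total batch = 300.8 lb; LOI loss = 50.80 lb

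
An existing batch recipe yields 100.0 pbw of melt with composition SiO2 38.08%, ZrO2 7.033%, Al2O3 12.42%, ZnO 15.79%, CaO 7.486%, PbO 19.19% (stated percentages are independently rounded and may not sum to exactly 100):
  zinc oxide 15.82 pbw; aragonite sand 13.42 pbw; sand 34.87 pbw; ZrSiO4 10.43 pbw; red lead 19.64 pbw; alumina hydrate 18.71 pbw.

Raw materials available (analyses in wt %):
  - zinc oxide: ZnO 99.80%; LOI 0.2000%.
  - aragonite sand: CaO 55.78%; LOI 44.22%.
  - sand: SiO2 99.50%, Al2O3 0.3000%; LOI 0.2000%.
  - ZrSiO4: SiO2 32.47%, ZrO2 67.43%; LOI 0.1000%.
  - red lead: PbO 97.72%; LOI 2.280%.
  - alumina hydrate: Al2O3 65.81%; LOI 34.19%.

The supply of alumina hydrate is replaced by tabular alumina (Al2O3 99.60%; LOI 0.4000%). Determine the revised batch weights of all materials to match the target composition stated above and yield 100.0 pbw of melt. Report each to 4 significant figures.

Intermediates appear rounded off to 4 significant digits at each printed step; the whole derivation keeps exact precision in all steps; exactly one rounding lands on each reported value. All derived quantities are recomputed in full float precision (six oxide percentages, ignition loss, net glass mass, totals, the yield) from the weighed amounts for 100.0 pbw of glass, as set out in either problem or answer.
Per-oxide target masses for 100.0 pbw melt:
  SiO2: 38.08% × 100.0 = 38.08 pbw
  ZrO2: 7.033% × 100.0 = 7.033 pbw
  Al2O3: 12.42% × 100.0 = 12.42 pbw
  ZnO: 15.79% × 100.0 = 15.79 pbw
  CaO: 7.486% × 100.0 = 7.486 pbw
  PbO: 19.19% × 100.0 = 19.19 pbw
A balance pass over the oxides, given the weights on record, relative to the basis at hand (sums match the target masses once rounding is allowed for):
  SiO2: 34.87·0.9950 + 10.43·0.3247 = 38.08 pbw (target 38.08 pbw)
  ZrO2: 10.43·0.6743 = 7.033 pbw (target 7.033 pbw)
  Al2O3: 34.87·0.003000 + 12.36·0.9960 = 12.42 pbw (target 12.42 pbw)
  ZnO: 15.82·0.9980 = 15.79 pbw (target 15.79 pbw)
  CaO: 13.42·0.5578 = 7.486 pbw (target 7.486 pbw)
  PbO: 19.64·0.9772 = 19.19 pbw (target 19.19 pbw)
Consistency of the glass mass: whole batch net of LOI = 100.0 pbw (the Σ of target masses is 100.0 pbw; stated basis 100.0 pbw — rounding explains the deltas).
Batch grand total — Σ batch = 106.5 pbw; LOI loss = Σ batch·LOI = 6.543 pbw; yield: glass divided by total = 93.86%.

Revised batch per 100.0 pbw melt:
  zinc oxide: 15.82 pbw
  aragonite sand: 13.42 pbw
  sand: 34.87 pbw
  ZrSiO4: 10.43 pbw
  red lead: 19.64 pbw
  tabular alumina: 12.36 pbw
Total batch = 106.5 pbw; LOI loss = 6.543 pbw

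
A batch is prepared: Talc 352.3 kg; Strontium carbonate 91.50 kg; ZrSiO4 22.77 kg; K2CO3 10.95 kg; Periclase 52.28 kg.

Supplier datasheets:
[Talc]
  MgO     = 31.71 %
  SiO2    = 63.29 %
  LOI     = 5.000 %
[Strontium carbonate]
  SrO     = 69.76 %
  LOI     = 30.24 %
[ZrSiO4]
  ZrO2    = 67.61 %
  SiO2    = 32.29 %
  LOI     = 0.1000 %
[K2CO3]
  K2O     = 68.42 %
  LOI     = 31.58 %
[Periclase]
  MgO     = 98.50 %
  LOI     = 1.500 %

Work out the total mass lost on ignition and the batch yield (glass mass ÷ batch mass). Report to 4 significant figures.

Intermediates are displayed, rounded to four significant figures, across the worked steps; the whole derivation holds full precision from start to finish; each reported number includes exactly one rounding. All derived quantities (the five compositions, ignition loss, the totals, the yield, net glass mass) are recomputed at full float precision from the weighed amounts at 480.3 kg of glass, as written in either problem or answer.
Each material's LOI contribution:
  Talc: 352.3 × 0.05000 = 17.62 kg
  Strontium carbonate: 91.50 × 0.3024 = 27.67 kg
  ZrSiO4: 22.77 × 0.001000 = 0.02277 kg
  K2CO3: 10.95 × 0.3158 = 3.458 kg
  Periclase: 52.28 × 0.01500 = 0.7842 kg
Total LOI = 49.55 kg
Glass = batch − LOI = 529.8 − 49.55 = 480.3 kg

LOI loss = 49.55 kg; glass = 480.3 kg; yield = 90.65%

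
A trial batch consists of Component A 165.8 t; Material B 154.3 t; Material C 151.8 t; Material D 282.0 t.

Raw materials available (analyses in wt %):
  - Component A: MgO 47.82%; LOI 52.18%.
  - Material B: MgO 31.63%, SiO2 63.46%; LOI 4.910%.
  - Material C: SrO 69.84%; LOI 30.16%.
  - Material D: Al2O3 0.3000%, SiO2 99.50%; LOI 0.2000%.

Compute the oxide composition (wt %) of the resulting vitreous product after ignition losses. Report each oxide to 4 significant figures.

Glass mass = 613.5 t (batch 753.9 − LOI 140.4).
Composition: Al2O3 0.1379%, MgO 20.88%, SiO2 61.70%, SrO 17.28%

Intermediates are displayed with 4-significant-figure rounding on the page — all internal work holds full float precision at all times. Exactly one rounding is applied to every reported result; all derived quantities (the totals, glass mass, LOI, the four compositions, yield) are re-derived using the weight values at 613.5 t of glass at full precision, exactly as shown in question or answer.
Oxide masses out of the charge:
  Al2O3: 282.0·0.003000 = 0.8460 t
  MgO: 165.8·0.4782 + 154.3·0.3163 = 128.1 t
  SiO2: 154.3·0.6346 + 282.0·0.9950 = 378.5 t
  SrO: 151.8·0.6984 = 106.0 t
LOI: 165.8·0.5218 + 154.3·0.04910 + 151.8·0.3016 + 282.0·0.002000 = 140.4 t
Net of LOI, the glass mass = 753.9 − 140.4 = 613.5 t (= the summed oxide contributions)
oxide / glass × 100 gives the wt %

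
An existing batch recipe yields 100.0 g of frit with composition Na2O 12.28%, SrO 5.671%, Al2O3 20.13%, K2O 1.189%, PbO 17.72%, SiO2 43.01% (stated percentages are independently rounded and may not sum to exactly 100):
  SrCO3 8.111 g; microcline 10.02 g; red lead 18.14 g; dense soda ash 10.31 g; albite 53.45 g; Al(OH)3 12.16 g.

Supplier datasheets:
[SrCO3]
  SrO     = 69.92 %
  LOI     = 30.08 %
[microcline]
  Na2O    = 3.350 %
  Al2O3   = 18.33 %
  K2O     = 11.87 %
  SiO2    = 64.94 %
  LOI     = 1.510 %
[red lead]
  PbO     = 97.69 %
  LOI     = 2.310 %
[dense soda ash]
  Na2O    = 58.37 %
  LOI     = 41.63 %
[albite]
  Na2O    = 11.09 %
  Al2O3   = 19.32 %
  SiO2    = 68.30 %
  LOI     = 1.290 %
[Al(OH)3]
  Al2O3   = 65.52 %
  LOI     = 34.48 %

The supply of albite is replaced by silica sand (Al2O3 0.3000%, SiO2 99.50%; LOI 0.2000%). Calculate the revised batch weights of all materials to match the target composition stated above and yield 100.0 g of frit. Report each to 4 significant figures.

Revised batch per 100.0 g frit:
  SrCO3: 8.111 g
  microcline: 10.02 g
  red lead: 18.14 g
  dense soda ash: 20.46 g
  silica sand: 36.69 g
  Al(OH)3: 27.75 g
Total batch = 121.2 g; LOI loss = 21.17 g

The intermediate values are printed (rounded to four significant digits) in the working — exact precision is kept end to end; exactly one rounding is applied to every reported figure — derived quantities (six oxide percentages, totals, LOI, net glass mass, yield) are computed at full precision from the batch weights on 100.0 g of glass as given in question or answer.
Per-oxide target masses for 100.0 g frit:
  Na2O: 12.28% × 100.0 = 12.28 g
  SrO: 5.671% × 100.0 = 5.671 g
  Al2O3: 20.13% × 100.0 = 20.13 g
  K2O: 1.189% × 100.0 = 1.189 g
  PbO: 17.72% × 100.0 = 17.72 g
  SiO2: 43.01% × 100.0 = 43.01 g
Verifying the oxide balance working from each reported weight, per the basis as stated (summed amounts equal target values exact up to rounding of places):
  Na2O: 10.02·0.03350 + 20.46·0.5837 = 12.28 g (target 12.28 g)
  SrO: 8.111·0.6992 = 5.671 g (target 5.671 g)
  Al2O3: 10.02·0.1833 + 36.69·0.003000 + 27.75·0.6552 = 20.13 g (target 20.13 g)
  K2O: 10.02·0.1187 = 1.189 g (target 1.189 g)
  PbO: 18.14·0.9769 = 17.72 g (target 17.72 g)
  SiO2: 10.02·0.6494 + 36.69·0.9950 = 43.01 g (target 43.01 g)
Consistency of the glass mass: batch total minus LOI = 100.0 g (summing oxide targets gives 100.0 g; basis as stated: 100.0 g — any gap is answer rounding).
Adding the batch up: Σ batch = 121.2 g; LOI loss = Σ batch·LOI = 21.17 g; glass ÷ batch gives a yield of 82.53%.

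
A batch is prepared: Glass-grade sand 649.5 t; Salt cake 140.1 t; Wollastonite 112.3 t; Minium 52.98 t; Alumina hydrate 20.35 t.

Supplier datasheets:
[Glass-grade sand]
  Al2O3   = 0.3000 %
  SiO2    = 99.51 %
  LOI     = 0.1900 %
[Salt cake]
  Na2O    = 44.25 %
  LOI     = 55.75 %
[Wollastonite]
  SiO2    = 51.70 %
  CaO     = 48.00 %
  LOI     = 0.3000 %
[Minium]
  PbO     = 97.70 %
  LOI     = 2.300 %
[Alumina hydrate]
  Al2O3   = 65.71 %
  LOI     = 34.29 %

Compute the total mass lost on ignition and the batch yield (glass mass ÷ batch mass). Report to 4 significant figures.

LOI loss = 87.87 t; glass = 887.4 t; yield = 90.99%

All arithmetic runs at exact precision at all times — in-progress results are displayed, with 4-significant-figure rounding, as written; every reported figure takes exactly one rounding. Derived quantities (ignition loss, glass mass, five oxide percentages, yield, totals) are re-derived in full precision from the weighed amounts for 887.4 t of glass exactly as printed in the problem or the answer.
LOI of each material in turn:
  Glass-grade sand: 649.5 × 0.001900 = 1.234 t
  Salt cake: 140.1 × 0.5575 = 78.11 t
  Wollastonite: 112.3 × 0.003000 = 0.3369 t
  Minium: 52.98 × 0.02300 = 1.219 t
  Alumina hydrate: 20.35 × 0.3429 = 6.978 t
Total LOI = 87.87 t
Glass = batch − LOI = 975.2 − 87.87 = 887.4 t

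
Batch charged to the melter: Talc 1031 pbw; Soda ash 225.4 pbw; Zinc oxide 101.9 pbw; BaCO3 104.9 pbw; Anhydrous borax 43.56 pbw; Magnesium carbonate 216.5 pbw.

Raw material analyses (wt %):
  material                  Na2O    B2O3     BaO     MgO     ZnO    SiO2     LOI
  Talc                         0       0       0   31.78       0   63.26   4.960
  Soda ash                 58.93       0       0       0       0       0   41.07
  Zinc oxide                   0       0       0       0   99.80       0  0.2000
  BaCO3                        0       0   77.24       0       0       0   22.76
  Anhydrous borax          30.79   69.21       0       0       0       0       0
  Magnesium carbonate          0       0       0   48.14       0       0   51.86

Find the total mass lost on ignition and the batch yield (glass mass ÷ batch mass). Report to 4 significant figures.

Mid-chain values appear rounded off to 4 significant digits in the printout — each numeric step carries full float precision all the way through; a single rounding finalizes each reported result. The derived quantities, which include the totals, six oxide percentages, yield, net glass mass, LOI, are rebuilt at full precision, as given in the problem or the answer, from the batch weights per 1443 pbw of glass.
LOI of each material in turn:
  Talc: 1031 × 0.04960 = 51.14 pbw
  Soda ash: 225.4 × 0.4107 = 92.57 pbw
  Zinc oxide: 101.9 × 0.002000 = 0.2038 pbw
  BaCO3: 104.9 × 0.2276 = 23.88 pbw
  Anhydrous borax: 43.56 × 0 = 0 pbw
  Magnesium carbonate: 216.5 × 0.5186 = 112.3 pbw
Total LOI = 280.1 pbw
Glass = batch − LOI = 1723 − 280.1 = 1443 pbw

LOI loss = 280.1 pbw; glass = 1443 pbw; yield = 83.75%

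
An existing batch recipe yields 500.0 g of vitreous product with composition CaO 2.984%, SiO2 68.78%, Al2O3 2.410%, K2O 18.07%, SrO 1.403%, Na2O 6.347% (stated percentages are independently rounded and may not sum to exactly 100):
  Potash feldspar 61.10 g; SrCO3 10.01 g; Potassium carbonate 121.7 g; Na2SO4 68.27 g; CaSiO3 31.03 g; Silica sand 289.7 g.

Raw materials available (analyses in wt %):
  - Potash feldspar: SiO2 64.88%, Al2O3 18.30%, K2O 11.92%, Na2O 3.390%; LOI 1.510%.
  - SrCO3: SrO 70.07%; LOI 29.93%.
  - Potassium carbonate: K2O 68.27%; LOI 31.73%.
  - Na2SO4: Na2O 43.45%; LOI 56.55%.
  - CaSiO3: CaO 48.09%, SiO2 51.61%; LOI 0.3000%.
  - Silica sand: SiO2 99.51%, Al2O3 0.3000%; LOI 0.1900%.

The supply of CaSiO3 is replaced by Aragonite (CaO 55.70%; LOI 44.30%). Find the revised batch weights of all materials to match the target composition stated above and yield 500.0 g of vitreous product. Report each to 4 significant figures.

Revised batch per 500.0 g vitreous product:
  Potash feldspar: 60.83 g
  SrCO3: 10.01 g
  Potassium carbonate: 121.7 g
  Na2SO4: 68.29 g
  Aragonite: 26.79 g
  Silica sand: 305.9 g
Total batch = 593.5 g; LOI loss = 93.60 g

Working values are shown, rounded to four significant figures, at each printed step; exact precision is maintained from start to finish; each reported value sees exactly one rounding; the derived quantities (the six compositions, ignition loss, the yield, totals, net glass mass) are computed starting from the weights at 500.0 g of glass at full float precision as they appear in the problem or answer text.
Target masses of each oxide per 500.0 g vitreous product:
  CaO: 2.984% × 500.0 = 14.92 g
  SiO2: 68.78% × 500.0 = 343.9 g
  Al2O3: 2.410% × 500.0 = 12.05 g
  K2O: 18.07% × 500.0 = 90.35 g
  SrO: 1.403% × 500.0 = 7.015 g
  Na2O: 6.347% × 500.0 = 31.74 g
Oxide-by-oxide audit using the reported weights, on the stated basis (each sum matches its target mass within answer rounding):
  CaO: 26.79·0.5570 = 14.92 g (target 14.92 g)
  SiO2: 60.83·0.6488 + 305.9·0.9951 = 343.9 g (target 343.9 g)
  Al2O3: 60.83·0.1830 + 305.9·0.003000 = 12.05 g (target 12.05 g)
  K2O: 60.83·0.1192 + 121.7·0.6827 = 90.34 g (target 90.35 g)
  SrO: 10.01·0.7007 = 7.014 g (target 7.015 g)
  Na2O: 60.83·0.03390 + 68.29·0.4345 = 31.73 g (target 31.74 g)
Auditing the glass mass value: the batch minus its LOI: 499.9 g (targets for the oxides total 500.0 g; against the stated basis, 500.0 g — any gap is answer rounding).
Adding the batch up: Σ batch = 593.5 g; LOI removed, Σ of batch·LOI: 93.60 g; yield = glass ÷ total batch = 84.23%.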